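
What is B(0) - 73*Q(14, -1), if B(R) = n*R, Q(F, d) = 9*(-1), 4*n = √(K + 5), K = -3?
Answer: 657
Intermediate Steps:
n = √2/4 (n = √(-3 + 5)/4 = √2/4 ≈ 0.35355)
Q(F, d) = -9
B(R) = R*√2/4 (B(R) = (√2/4)*R = R*√2/4)
B(0) - 73*Q(14, -1) = (¼)*0*√2 - 73*(-9) = 0 + 657 = 657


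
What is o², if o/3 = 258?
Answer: 599076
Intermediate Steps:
o = 774 (o = 3*258 = 774)
o² = 774² = 599076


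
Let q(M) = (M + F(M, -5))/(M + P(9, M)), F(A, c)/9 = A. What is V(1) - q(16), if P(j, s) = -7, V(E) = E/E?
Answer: -151/9 ≈ -16.778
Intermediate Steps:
V(E) = 1
F(A, c) = 9*A
q(M) = 10*M/(-7 + M) (q(M) = (M + 9*M)/(M - 7) = (10*M)/(-7 + M) = 10*M/(-7 + M))
V(1) - q(16) = 1 - 10*16/(-7 + 16) = 1 - 10*16/9 = 1 - 1*160/9 = 1 - 160/9 = -151/9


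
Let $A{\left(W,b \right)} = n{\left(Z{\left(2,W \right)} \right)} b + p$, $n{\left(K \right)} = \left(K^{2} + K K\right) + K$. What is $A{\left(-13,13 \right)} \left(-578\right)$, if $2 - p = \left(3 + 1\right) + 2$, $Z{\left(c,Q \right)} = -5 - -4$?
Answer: $-5202$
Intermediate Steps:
$Z{\left(c,Q \right)} = -1$ ($Z{\left(c,Q \right)} = -5 + 4 = -1$)
$p = -4$ ($p = 2 - \left(\left(3 + 1\right) + 2\right) = 2 - \left(4 + 2\right) = 2 - 6 = -4$)
$n{\left(K \right)} = K + 2 K^{2}$ ($n{\left(K \right)} = \left(K^{2} + K^{2}\right) + K = 2 K^{2} + K = K + 2 K^{2}$)
$A{\left(W,b \right)} = -4 + b$ ($A{\left(W,b \right)} = - (1 + 2 \left(-1\right)) b - 4 = - (1 - 2) b - 4 = \left(-1\right) \left(-1\right) b - 4 = 1 b - 4 = b - 4 = -4 + b$)
$A{\left(-13,13 \right)} \left(-578\right) = \left(-4 + 13\right) \left(-578\right) = 9 \left(-578\right) = -5202$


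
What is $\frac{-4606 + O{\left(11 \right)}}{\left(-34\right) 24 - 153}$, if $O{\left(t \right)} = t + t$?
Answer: $\frac{1528}{323} \approx 4.7307$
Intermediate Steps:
$O{\left(t \right)} = 2 t$
$\frac{-4606 + O{\left(11 \right)}}{\left(-34\right) 24 - 153} = \frac{-4606 + 2 \cdot 11}{\left(-34\right) 24 - 153} = \frac{-4606 + 22}{-816 - 153} = - \frac{4584}{-969} = \left(-4584\right) \left(- \frac{1}{969}\right) = \frac{1528}{323}$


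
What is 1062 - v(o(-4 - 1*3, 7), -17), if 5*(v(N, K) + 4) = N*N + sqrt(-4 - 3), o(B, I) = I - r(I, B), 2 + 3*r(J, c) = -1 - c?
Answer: 47681/45 - I*sqrt(7)/5 ≈ 1059.6 - 0.52915*I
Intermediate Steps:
r(J, c) = -1 - c/3 (r(J, c) = -2/3 + (-1 - c)/3 = -2/3 + (-1/3 - c/3) = -1 - c/3)
o(B, I) = 1 + I + B/3 (o(B, I) = I - (-1 - B/3) = I + (1 + B/3) = 1 + I + B/3)
v(N, K) = -4 + N**2/5 + I*sqrt(7)/5 (v(N, K) = -4 + (N*N + sqrt(-4 - 3))/5 = -4 + (N**2 + sqrt(-7))/5 = -4 + (N**2 + I*sqrt(7))/5 = -4 + (N**2/5 + I*sqrt(7)/5) = -4 + N**2/5 + I*sqrt(7)/5)
1062 - v(o(-4 - 1*3, 7), -17) = 1062 - (-4 + (1 + 7 + (-4 - 1*3)/3)**2/5 + I*sqrt(7)/5) = 1062 - (-4 + (1 + 7 + (-4 - 3)/3)**2/5 + I*sqrt(7)/5) = 1062 - (-4 + (1 + 7 + (1/3)*(-7))**2/5 + I*sqrt(7)/5) = 1062 - (-4 + (1 + 7 - 7/3)**2/5 + I*sqrt(7)/5) = 1062 - (-4 + (17/3)**2/5 + I*sqrt(7)/5) = 1062 - (-4 + (1/5)*(289/9) + I*sqrt(7)/5) = 1062 - (-4 + 289/45 + I*sqrt(7)/5) = 1062 - (109/45 + I*sqrt(7)/5) = 1062 + (-109/45 - I*sqrt(7)/5) = 47681/45 - I*sqrt(7)/5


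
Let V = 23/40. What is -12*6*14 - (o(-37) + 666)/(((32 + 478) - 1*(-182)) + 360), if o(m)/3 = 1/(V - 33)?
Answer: -688111617/682222 ≈ -1008.6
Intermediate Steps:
V = 23/40 (V = 23*(1/40) = 23/40 ≈ 0.57500)
o(m) = -120/1297 (o(m) = 3/(23/40 - 33) = 3/(-1297/40) = 3*(-40/1297) = -120/1297)
-12*6*14 - (o(-37) + 666)/(((32 + 478) - 1*(-182)) + 360) = -12*6*14 - (-120/1297 + 666)/(((32 + 478) - 1*(-182)) + 360) = -72*14 - 863682/(1297*((510 + 182) + 360)) = -1008 - 863682/(1297*(692 + 360)) = -1008 - 863682/(1297*1052) = -1008 - 1*431841/682222 = -1008 - 431841/682222 = -688111617/682222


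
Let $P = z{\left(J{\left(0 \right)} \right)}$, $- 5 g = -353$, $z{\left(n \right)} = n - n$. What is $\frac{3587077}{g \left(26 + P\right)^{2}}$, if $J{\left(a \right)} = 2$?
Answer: $\frac{1379645}{18356} \approx 75.16$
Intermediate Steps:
$z{\left(n \right)} = 0$
$g = \frac{353}{5}$ ($g = \left(- \frac{1}{5}\right) \left(-353\right) = \frac{353}{5} \approx 70.6$)
$P = 0$
$\frac{3587077}{g \left(26 + P\right)^{2}} = \frac{3587077}{\frac{353}{5} \left(26 + 0\right)^{2}} = \frac{3587077}{\frac{353}{5} \cdot 26^{2}} = \frac{3587077}{\frac{353}{5} \cdot 676} = \frac{3587077}{\frac{238628}{5}} = 3587077 \cdot \frac{5}{238628} = \frac{1379645}{18356}$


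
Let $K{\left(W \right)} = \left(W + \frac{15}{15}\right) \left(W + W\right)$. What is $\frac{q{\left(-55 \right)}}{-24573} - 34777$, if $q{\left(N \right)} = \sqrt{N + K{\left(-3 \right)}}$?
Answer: $-34777 - \frac{i \sqrt{43}}{24573} \approx -34777.0 - 0.00026686 i$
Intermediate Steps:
$K{\left(W \right)} = 2 W \left(1 + W\right)$ ($K{\left(W \right)} = \left(W + 15 \cdot \frac{1}{15}\right) 2 W = \left(W + 1\right) 2 W = \left(1 + W\right) 2 W = 2 W \left(1 + W\right)$)
$q{\left(N \right)} = \sqrt{12 + N}$ ($q{\left(N \right)} = \sqrt{N + 2 \left(-3\right) \left(1 - 3\right)} = \sqrt{N + 2 \left(-3\right) \left(-2\right)} = \sqrt{N + 12} = \sqrt{12 + N}$)
$\frac{q{\left(-55 \right)}}{-24573} - 34777 = \frac{\sqrt{12 - 55}}{-24573} - 34777 = \sqrt{-43} \left(- \frac{1}{24573}\right) - 34777 = i \sqrt{43} \left(- \frac{1}{24573}\right) - 34777 = - \frac{i \sqrt{43}}{24573} - 34777 = -34777 - \frac{i \sqrt{43}}{24573}$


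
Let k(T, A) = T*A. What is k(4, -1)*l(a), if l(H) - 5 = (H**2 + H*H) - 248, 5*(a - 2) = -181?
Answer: -209628/25 ≈ -8385.1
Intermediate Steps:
a = -171/5 (a = 2 + (1/5)*(-181) = 2 - 181/5 = -171/5 ≈ -34.200)
k(T, A) = A*T
l(H) = -243 + 2*H**2 (l(H) = 5 + ((H**2 + H*H) - 248) = 5 + ((H**2 + H**2) - 248) = 5 + (2*H**2 - 248) = 5 + (-248 + 2*H**2) = -243 + 2*H**2)
k(4, -1)*l(a) = (-1*4)*(-243 + 2*(-171/5)**2) = -4*(-243 + 2*(29241/25)) = -4*(-243 + 58482/25) = -4*52407/25 = -209628/25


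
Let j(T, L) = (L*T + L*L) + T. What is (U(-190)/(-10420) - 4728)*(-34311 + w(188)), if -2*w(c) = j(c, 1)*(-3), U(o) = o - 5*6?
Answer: 166249028007/1042 ≈ 1.5955e+8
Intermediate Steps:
j(T, L) = T + L² + L*T (j(T, L) = (L*T + L²) + T = (L² + L*T) + T = T + L² + L*T)
U(o) = -30 + o (U(o) = o - 30 = -30 + o)
w(c) = 3/2 + 3*c (w(c) = -(c + 1² + 1*c)*(-3)/2 = -(c + 1 + c)*(-3)/2 = -(1 + 2*c)*(-3)/2 = -(-3 - 6*c)/2 = 3/2 + 3*c)
(U(-190)/(-10420) - 4728)*(-34311 + w(188)) = ((-30 - 190)/(-10420) - 4728)*(-34311 + (3/2 + 3*188)) = (-220*(-1/10420) - 4728)*(-34311 + (3/2 + 564)) = (11/521 - 4728)*(-34311 + 1131/2) = -2463277/521*(-67491/2) = 166249028007/1042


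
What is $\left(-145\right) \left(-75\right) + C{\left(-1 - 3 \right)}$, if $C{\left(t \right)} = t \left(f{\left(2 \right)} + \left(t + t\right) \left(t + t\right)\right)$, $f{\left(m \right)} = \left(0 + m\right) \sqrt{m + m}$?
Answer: $10603$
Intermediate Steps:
$f{\left(m \right)} = \sqrt{2} m^{\frac{3}{2}}$ ($f{\left(m \right)} = m \sqrt{2 m} = m \sqrt{2} \sqrt{m} = \sqrt{2} m^{\frac{3}{2}}$)
$C{\left(t \right)} = t \left(4 + 4 t^{2}\right)$ ($C{\left(t \right)} = t \left(\sqrt{2} \cdot 2^{\frac{3}{2}} + \left(t + t\right) \left(t + t\right)\right) = t \left(\sqrt{2} \cdot 2 \sqrt{2} + 2 t 2 t\right) = t \left(4 + 4 t^{2}\right)$)
$\left(-145\right) \left(-75\right) + C{\left(-1 - 3 \right)} = \left(-145\right) \left(-75\right) + 4 \left(-1 - 3\right) \left(1 + \left(-1 - 3\right)^{2}\right) = 10875 + 4 \left(-4\right) \left(1 + \left(-4\right)^{2}\right) = 10875 + 4 \left(-4\right) \left(1 + 16\right) = 10875 + 4 \left(-4\right) 17 = 10875 - 272 = 10603$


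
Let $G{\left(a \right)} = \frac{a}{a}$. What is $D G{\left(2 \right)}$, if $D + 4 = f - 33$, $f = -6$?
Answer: $-43$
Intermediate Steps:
$D = -43$ ($D = -4 - 39 = -43$)
$G{\left(a \right)} = 1$
$D G{\left(2 \right)} = \left(-43\right) 1 = -43$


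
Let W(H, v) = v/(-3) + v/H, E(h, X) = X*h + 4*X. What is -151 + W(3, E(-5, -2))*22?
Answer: -151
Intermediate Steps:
E(h, X) = 4*X + X*h
W(H, v) = -v/3 + v/H (W(H, v) = v*(-1/3) + v/H = -v/3 + v/H)
-151 + W(3, E(-5, -2))*22 = -151 + (-(-2)*(4 - 5)/3 - 2*(4 - 5)/3)*22 = -151 + (-(-2)*(-1)/3 - 2*(-1)*(1/3))*22 = -151 + (-1/3*2 + 2*(1/3))*22 = -151 + (-2/3 + 2/3)*22 = -151 + 0*22 = -151 + 0 = -151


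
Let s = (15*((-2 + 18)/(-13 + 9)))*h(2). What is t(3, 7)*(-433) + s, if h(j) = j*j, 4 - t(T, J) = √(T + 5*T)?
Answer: -1972 + 1299*√2 ≈ -134.94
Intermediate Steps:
t(T, J) = 4 - √6*√T (t(T, J) = 4 - √(T + 5*T) = 4 - √(6*T) = 4 - √6*√T)
h(j) = j²
s = -240 (s = (15*((-2 + 18)/(-13 + 9)))*2² = (15*(16/(-4)))*4 = (15*(16*(-¼)))*4 = (15*(-4))*4 = -60*4 = -240)
t(3, 7)*(-433) + s = (4 - √6*√3)*(-433) - 240 = (4 - 3*√2)*(-433) - 240 = (-1732 + 1299*√2) - 240 = -1972 + 1299*√2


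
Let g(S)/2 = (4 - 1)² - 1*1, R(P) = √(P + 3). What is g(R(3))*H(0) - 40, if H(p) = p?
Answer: -40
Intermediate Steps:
R(P) = √(3 + P)
g(S) = 16 (g(S) = 2*((4 - 1)² - 1*1) = 2*(3² - 1) = 2*(9 - 1) = 2*8 = 16)
g(R(3))*H(0) - 40 = 16*0 - 40 = 0 - 40 = -40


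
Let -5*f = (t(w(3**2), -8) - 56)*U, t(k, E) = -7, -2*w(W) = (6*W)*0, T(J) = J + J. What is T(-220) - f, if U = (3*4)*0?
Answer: -440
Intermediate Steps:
U = 0 (U = 12*0 = 0)
T(J) = 2*J
w(W) = 0 (w(W) = -6*W*0/2 = -1/2*0 = 0)
f = 0 (f = -(-7 - 56)*0/5 = -(-63)*0/5 = -1/5*0 = 0)
T(-220) - f = 2*(-220) - 1*0 = -440 + 0 = -440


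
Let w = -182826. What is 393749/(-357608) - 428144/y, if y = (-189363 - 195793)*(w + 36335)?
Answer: -5554053731689239/5044229594857592 ≈ -1.1011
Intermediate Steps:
y = 56421887596 (y = (-189363 - 195793)*(-182826 + 36335) = -385156*(-146491) = 56421887596)
393749/(-357608) - 428144/y = 393749/(-357608) - 428144/56421887596 = 393749*(-1/357608) - 428144*1/56421887596 = -393749/357608 - 107036/14105471899 = -5554053731689239/5044229594857592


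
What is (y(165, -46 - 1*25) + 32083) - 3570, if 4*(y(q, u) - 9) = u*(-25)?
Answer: 115863/4 ≈ 28966.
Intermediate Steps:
y(q, u) = 9 - 25*u/4 (y(q, u) = 9 + (u*(-25))/4 = 9 + (-25*u)/4 = 9 - 25*u/4)
(y(165, -46 - 1*25) + 32083) - 3570 = ((9 - 25*(-46 - 1*25)/4) + 32083) - 3570 = ((9 - 25*(-46 - 25)/4) + 32083) - 3570 = ((9 - 25/4*(-71)) + 32083) - 3570 = ((9 + 1775/4) + 32083) - 3570 = (1811/4 + 32083) - 3570 = 130143/4 - 3570 = 115863/4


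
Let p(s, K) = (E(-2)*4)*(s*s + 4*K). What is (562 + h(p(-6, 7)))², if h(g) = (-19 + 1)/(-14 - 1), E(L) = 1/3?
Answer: 7929856/25 ≈ 3.1719e+5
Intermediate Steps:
E(L) = ⅓
p(s, K) = 4*s²/3 + 16*K/3 (p(s, K) = ((⅓)*4)*(s*s + 4*K) = 4*(s² + 4*K)/3 = 4*s²/3 + 16*K/3)
h(g) = 6/5 (h(g) = -18/(-15) = -18*(-1/15) = 6/5)
(562 + h(p(-6, 7)))² = (562 + 6/5)² = (2816/5)² = 7929856/25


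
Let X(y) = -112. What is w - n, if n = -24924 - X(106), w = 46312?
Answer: 71124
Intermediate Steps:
n = -24812 (n = -24924 - 1*(-112) = -24924 + 112 = -24812)
w - n = 46312 - 1*(-24812) = 46312 + 24812 = 71124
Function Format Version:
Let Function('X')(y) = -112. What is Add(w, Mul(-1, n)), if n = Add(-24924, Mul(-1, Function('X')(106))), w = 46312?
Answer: 71124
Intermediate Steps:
n = -24812 (n = Add(-24924, Mul(-1, -112)) = Add(-24924, 112) = -24812)
Add(w, Mul(-1, n)) = Add(46312, Mul(-1, -24812)) = Add(46312, 24812) = 71124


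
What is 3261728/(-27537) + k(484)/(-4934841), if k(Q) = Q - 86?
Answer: -5365373341658/45296905539 ≈ -118.45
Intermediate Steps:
k(Q) = -86 + Q
3261728/(-27537) + k(484)/(-4934841) = 3261728/(-27537) + (-86 + 484)/(-4934841) = 3261728*(-1/27537) + 398*(-1/4934841) = -3261728/27537 - 398/4934841 = -5365373341658/45296905539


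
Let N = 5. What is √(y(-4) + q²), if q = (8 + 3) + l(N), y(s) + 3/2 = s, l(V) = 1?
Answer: √554/2 ≈ 11.769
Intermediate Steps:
y(s) = -3/2 + s
q = 12 (q = (8 + 3) + 1 = 11 + 1 = 12)
√(y(-4) + q²) = √((-3/2 - 4) + 12²) = √(-11/2 + 144) = √(277/2) = √554/2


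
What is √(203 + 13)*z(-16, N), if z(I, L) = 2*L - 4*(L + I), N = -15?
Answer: 564*√6 ≈ 1381.5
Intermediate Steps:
z(I, L) = -4*I - 2*L (z(I, L) = 2*L - 4*(I + L) = 2*L + (-4*I - 4*L) = -4*I - 2*L)
√(203 + 13)*z(-16, N) = √(203 + 13)*(-4*(-16) - 2*(-15)) = √216*(64 + 30) = (6*√6)*94 = 564*√6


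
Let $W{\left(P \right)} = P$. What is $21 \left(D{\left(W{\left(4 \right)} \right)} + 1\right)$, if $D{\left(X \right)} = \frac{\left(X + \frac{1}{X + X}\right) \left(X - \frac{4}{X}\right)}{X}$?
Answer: $\frac{2751}{32} \approx 85.969$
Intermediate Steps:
$D{\left(X \right)} = \frac{\left(X + \frac{1}{2 X}\right) \left(X - \frac{4}{X}\right)}{X}$
$21 \left(D{\left(W{\left(4 \right)} \right)} + 1\right) = 21 \left(\left(4 - \frac{2}{64} - \frac{7}{2 \cdot 4}\right) + 1\right) = 21 \left(\left(4 - \frac{1}{32} - \frac{7}{8}\right) + 1\right) = 21 \left(\frac{99}{32} + 1\right) = 21 \cdot \frac{131}{32} = \frac{2751}{32}$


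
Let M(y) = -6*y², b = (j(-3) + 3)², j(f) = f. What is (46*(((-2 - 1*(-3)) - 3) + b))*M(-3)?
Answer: 4968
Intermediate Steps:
b = 0 (b = (-3 + 3)² = 0² = 0)
(46*(((-2 - 1*(-3)) - 3) + b))*M(-3) = (46*(((-2 - 1*(-3)) - 3) + 0))*(-6*(-3)²) = (46*(((-2 + 3) - 3) + 0))*(-6*9) = (46*((1 - 3) + 0))*(-54) = (46*(-2 + 0))*(-54) = (46*(-2))*(-54) = -92*(-54) = 4968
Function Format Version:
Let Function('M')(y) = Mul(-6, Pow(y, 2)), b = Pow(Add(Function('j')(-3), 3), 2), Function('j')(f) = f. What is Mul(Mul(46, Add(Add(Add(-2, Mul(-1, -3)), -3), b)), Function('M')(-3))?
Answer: 4968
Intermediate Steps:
b = 0 (b = Pow(Add(-3, 3), 2) = Pow(0, 2) = 0)
Mul(Mul(46, Add(Add(Add(-2, Mul(-1, -3)), -3), b)), Function('M')(-3)) = Mul(Mul(46, Add(Add(Add(-2, Mul(-1, -3)), -3), 0)), Mul(-6, Pow(-3, 2))) = Mul(Mul(46, Add(Add(Add(-2, 3), -3), 0)), Mul(-6, 9)) = Mul(Mul(46, Add(Add(1, -3), 0)), -54) = Mul(Mul(46, Add(-2, 0)), -54) = Mul(Mul(46, -2), -54) = Mul(-92, -54) = 4968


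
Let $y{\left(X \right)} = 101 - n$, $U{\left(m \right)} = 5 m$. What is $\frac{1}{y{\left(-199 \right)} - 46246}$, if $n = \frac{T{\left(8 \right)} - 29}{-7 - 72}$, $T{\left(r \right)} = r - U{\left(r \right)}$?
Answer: $- \frac{79}{3645516} \approx -2.167 \cdot 10^{-5}$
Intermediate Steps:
$T{\left(r \right)} = - 4 r$ ($T{\left(r \right)} = r - 5 r = - 4 r$)
$n = \frac{61}{79}$ ($n = \frac{\left(-4\right) 8 - 29}{-7 - 72} = \frac{-32 - 29}{-79} = \left(-61\right) \left(- \frac{1}{79}\right) = \frac{61}{79} \approx 0.77215$)
$y{\left(X \right)} = \frac{7918}{79}$ ($y{\left(X \right)} = 101 - \frac{61}{79} = \frac{7918}{79}$)
$\frac{1}{y{\left(-199 \right)} - 46246} = \frac{1}{\frac{7918}{79} - 46246} = \frac{1}{- \frac{3645516}{79}} = - \frac{79}{3645516}$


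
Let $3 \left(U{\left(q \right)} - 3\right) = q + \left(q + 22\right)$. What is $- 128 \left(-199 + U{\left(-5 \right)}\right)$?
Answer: $24576$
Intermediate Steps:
$U{\left(q \right)} = \frac{31}{3} + \frac{2 q}{3}$ ($U{\left(q \right)} = 3 + \frac{q + \left(q + 22\right)}{3} = 3 + \frac{q + \left(22 + q\right)}{3} = 3 + \frac{22 + 2 q}{3} = 3 + \left(\frac{22}{3} + \frac{2 q}{3}\right) = \frac{31}{3} + \frac{2 q}{3}$)
$- 128 \left(-199 + U{\left(-5 \right)}\right) = - 128 \left(-199 + \left(\frac{31}{3} + \frac{2}{3} \left(-5\right)\right)\right) = - 128 \left(-199 + \left(\frac{31}{3} - \frac{10}{3}\right)\right) = - 128 \left(-199 + 7\right) = \left(-128\right) \left(-192\right) = 24576$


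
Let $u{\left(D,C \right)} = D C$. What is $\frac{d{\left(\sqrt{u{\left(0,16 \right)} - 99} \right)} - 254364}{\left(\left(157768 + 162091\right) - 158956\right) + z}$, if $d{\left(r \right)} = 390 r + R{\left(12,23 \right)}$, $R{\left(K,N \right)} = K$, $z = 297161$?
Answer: $- \frac{5299}{9543} + \frac{65 i \sqrt{11}}{25448} \approx -0.55528 + 0.0084714 i$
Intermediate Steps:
$u{\left(D,C \right)} = C D$
$d{\left(r \right)} = 12 + 390 r$ ($d{\left(r \right)} = 390 r + 12 = 12 + 390 r$)
$\frac{d{\left(\sqrt{u{\left(0,16 \right)} - 99} \right)} - 254364}{\left(\left(157768 + 162091\right) - 158956\right) + z} = \frac{\left(12 + 390 \sqrt{16 \cdot 0 - 99}\right) - 254364}{\left(\left(157768 + 162091\right) - 158956\right) + 297161} = \frac{\left(12 + 390 \sqrt{0 - 99}\right) - 254364}{\left(319859 - 158956\right) + 297161} = \frac{\left(12 + 390 \sqrt{-99}\right) - 254364}{160903 + 297161} = \frac{\left(12 + 390 \cdot 3 i \sqrt{11}\right) - 254364}{458064} = \left(\left(12 + 1170 i \sqrt{11}\right) - 254364\right) \frac{1}{458064} = \left(-254352 + 1170 i \sqrt{11}\right) \frac{1}{458064} = - \frac{5299}{9543} + \frac{65 i \sqrt{11}}{25448}$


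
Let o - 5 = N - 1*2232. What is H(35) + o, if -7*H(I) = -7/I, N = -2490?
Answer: -165094/35 ≈ -4717.0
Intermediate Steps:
H(I) = 1/I (H(I) = -(-1)/I = 1/I)
o = -4717 (o = 5 + (-2490 - 1*2232) = 5 + (-2490 - 2232) = 5 - 4722 = -4717)
H(35) + o = 1/35 - 4717 = -165094/35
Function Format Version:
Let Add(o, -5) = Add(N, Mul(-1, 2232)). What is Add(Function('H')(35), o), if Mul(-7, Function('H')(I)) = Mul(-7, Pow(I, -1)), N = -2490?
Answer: Rational(-165094, 35) ≈ -4717.0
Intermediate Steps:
Function('H')(I) = Pow(I, -1) (Function('H')(I) = Mul(Rational(-1, 7), Mul(-7, Pow(I, -1))) = Pow(I, -1))
o = -4717 (o = Add(5, Add(-2490, Mul(-1, 2232))) = Add(5, Add(-2490, -2232)) = Add(5, -4722) = -4717)
Add(Function('H')(35), o) = Add(Pow(35, -1), -4717) = Add(Rational(1, 35), -4717) = Rational(-165094, 35)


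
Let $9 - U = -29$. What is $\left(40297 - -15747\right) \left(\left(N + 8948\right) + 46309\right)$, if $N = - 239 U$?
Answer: $2587831700$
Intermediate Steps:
$U = 38$ ($U = 9 - -29 = 9 + 29 = 38$)
$N = -9082$ ($N = \left(-239\right) 38 = -9082$)
$\left(40297 - -15747\right) \left(\left(N + 8948\right) + 46309\right) = \left(40297 - -15747\right) \left(\left(-9082 + 8948\right) + 46309\right) = \left(40297 + \left(-8562 + 24309\right)\right) \left(-134 + 46309\right) = \left(40297 + 15747\right) 46175 = 56044 \cdot 46175 = 2587831700$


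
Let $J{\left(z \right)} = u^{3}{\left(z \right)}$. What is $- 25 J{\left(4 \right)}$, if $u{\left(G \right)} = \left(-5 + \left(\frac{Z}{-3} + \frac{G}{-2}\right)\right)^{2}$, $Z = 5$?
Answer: $- \frac{7722894400}{729} \approx -1.0594 \cdot 10^{7}$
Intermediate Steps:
$u{\left(G \right)} = \left(- \frac{20}{3} - \frac{G}{2}\right)^{2}$ ($u{\left(G \right)} = \left(-5 + \left(\frac{5}{-3} + \frac{G}{-2}\right)\right)^{2} = \left(-5 + \left(5 \left(- \frac{1}{3}\right) + G \left(- \frac{1}{2}\right)\right)\right)^{2} = \left(-5 - \left(\frac{5}{3} + \frac{G}{2}\right)\right)^{2} = \left(- \frac{20}{3} - \frac{G}{2}\right)^{2}$)
$J{\left(z \right)} = \frac{\left(40 + 3 z\right)^{6}}{46656}$ ($J{\left(z \right)} = \left(\frac{\left(40 + 3 z\right)^{2}}{36}\right)^{3} = \frac{\left(40 + 3 z\right)^{6}}{46656}$)
$- 25 J{\left(4 \right)} = - 25 \frac{\left(40 + 3 \cdot 4\right)^{6}}{46656} = - 25 \frac{\left(40 + 12\right)^{6}}{46656} = - 25 \frac{52^{6}}{46656} = - 25 \cdot \frac{1}{46656} \cdot 19770609664 = \left(-25\right) \frac{308915776}{729} = - \frac{7722894400}{729}$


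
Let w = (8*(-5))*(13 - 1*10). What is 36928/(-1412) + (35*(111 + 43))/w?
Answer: -301051/4236 ≈ -71.070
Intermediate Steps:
w = -120 (w = -40*(13 - 10) = -40*3 = -120)
36928/(-1412) + (35*(111 + 43))/w = 36928/(-1412) + (35*(111 + 43))/(-120) = 36928*(-1/1412) + (35*154)*(-1/120) = -9232/353 + 5390*(-1/120) = -9232/353 - 539/12 = -301051/4236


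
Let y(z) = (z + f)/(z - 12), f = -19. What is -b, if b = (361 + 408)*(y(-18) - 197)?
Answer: 4516337/30 ≈ 1.5054e+5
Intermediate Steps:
y(z) = (-19 + z)/(-12 + z) (y(z) = (z - 19)/(z - 12) = (-19 + z)/(-12 + z))
b = -4516337/30 (b = (361 + 408)*((-19 - 18)/(-12 - 18) - 197) = 769*(-37/(-30) - 197) = 769*(-1/30*(-37) - 197) = 769*(37/30 - 197) = 769*(-5873/30) = -4516337/30 ≈ -1.5054e+5)
-b = -1*(-4516337/30) = 4516337/30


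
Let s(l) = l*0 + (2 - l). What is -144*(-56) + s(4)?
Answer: 8062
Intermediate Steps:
s(l) = 2 - l (s(l) = 0 + (2 - l) = 2 - l)
-144*(-56) + s(4) = -144*(-56) + (2 - 1*4) = 8064 + (2 - 4) = 8064 - 2 = 8062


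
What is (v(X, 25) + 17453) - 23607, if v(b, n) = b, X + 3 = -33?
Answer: -6190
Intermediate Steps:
X = -36 (X = -3 - 33 = -36)
(v(X, 25) + 17453) - 23607 = (-36 + 17453) - 23607 = 17417 - 23607 = -6190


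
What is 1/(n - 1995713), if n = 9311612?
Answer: 1/7315899 ≈ 1.3669e-7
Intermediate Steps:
1/(n - 1995713) = 1/(9311612 - 1995713) = 1/7315899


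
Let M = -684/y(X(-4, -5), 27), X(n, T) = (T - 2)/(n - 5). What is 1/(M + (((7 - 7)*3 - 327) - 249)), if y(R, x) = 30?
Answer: -5/2994 ≈ -0.0016700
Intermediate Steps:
X(n, T) = (-2 + T)/(-5 + n)
M = -114/5 (M = -684/30 = -684*1/30 = -114/5 ≈ -22.800)
1/(M + (((7 - 7)*3 - 327) - 249)) = 1/(-114/5 + (((7 - 7)*3 - 327) - 249)) = 1/(-114/5 + ((0*3 - 327) - 249)) = 1/(-114/5 + ((0 - 327) - 249)) = 1/(-114/5 + (-327 - 249)) = 1/(-114/5 - 576) = 1/(-2994/5) = -5/2994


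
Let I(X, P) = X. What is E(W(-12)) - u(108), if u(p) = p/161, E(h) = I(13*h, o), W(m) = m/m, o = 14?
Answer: 1985/161 ≈ 12.329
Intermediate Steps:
W(m) = 1
E(h) = 13*h
u(p) = p/161 (u(p) = p*(1/161) = p/161)
E(W(-12)) - u(108) = 13*1 - 108/161 = 13 - 1*108/161 = 13 - 108/161 = 1985/161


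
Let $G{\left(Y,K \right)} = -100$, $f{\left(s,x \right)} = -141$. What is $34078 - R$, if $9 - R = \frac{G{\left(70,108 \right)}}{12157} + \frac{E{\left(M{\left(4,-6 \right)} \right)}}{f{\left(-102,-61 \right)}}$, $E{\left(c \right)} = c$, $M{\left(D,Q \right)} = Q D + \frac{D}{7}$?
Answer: $\frac{408794429219}{11998959} \approx 34069.0$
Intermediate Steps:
$M{\left(D,Q \right)} = \frac{D}{7} + D Q$ ($M{\left(D,Q \right)} = D Q + D \frac{1}{7} = D Q + \frac{D}{7} = \frac{D}{7} + D Q$)
$R = \frac{106095583}{11998959}$ ($R = 9 - \left(- \frac{100}{12157} + \frac{4 \left(\frac{1}{7} - 6\right)}{-141}\right) = 9 - \left(\left(-100\right) \frac{1}{12157} + 4 \left(- \frac{41}{7}\right) \left(- \frac{1}{141}\right)\right) = 9 - \left(- \frac{100}{12157} - - \frac{164}{987}\right) = 9 - \left(- \frac{100}{12157} + \frac{164}{987}\right) = 9 - \frac{1895048}{11998959} = \frac{106095583}{11998959} \approx 8.8421$)
$34078 - R = 34078 - \frac{106095583}{11998959} = \frac{408794429219}{11998959}$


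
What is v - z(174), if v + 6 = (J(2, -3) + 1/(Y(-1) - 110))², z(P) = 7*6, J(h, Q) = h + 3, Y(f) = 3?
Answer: -264396/11449 ≈ -23.093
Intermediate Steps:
J(h, Q) = 3 + h
z(P) = 42
v = 216462/11449 (v = -6 + ((3 + 2) + 1/(3 - 110))² = -6 + (5 + 1/(-107))² = -6 + (5 - 1/107)² = -6 + (534/107)² = -6 + 285156/11449 = 216462/11449 ≈ 18.907)
v - z(174) = 216462/11449 - 1*42 = 216462/11449 - 42 = -264396/11449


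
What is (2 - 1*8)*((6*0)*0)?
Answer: 0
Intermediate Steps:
(2 - 1*8)*((6*0)*0) = (2 - 8)*(0*0) = -6*0 = 0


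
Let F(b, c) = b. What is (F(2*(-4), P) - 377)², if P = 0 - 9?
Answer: 148225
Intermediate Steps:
P = -9
(F(2*(-4), P) - 377)² = (2*(-4) - 377)² = (-8 - 377)² = (-385)² = 148225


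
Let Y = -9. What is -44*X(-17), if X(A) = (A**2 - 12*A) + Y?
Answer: -21296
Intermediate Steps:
X(A) = -9 + A**2 - 12*A (X(A) = (A**2 - 12*A) - 9 = -9 + A**2 - 12*A)
-44*X(-17) = -44*(-9 + (-17)**2 - 12*(-17)) = -44*(-9 + 289 + 204) = -44*484 = -21296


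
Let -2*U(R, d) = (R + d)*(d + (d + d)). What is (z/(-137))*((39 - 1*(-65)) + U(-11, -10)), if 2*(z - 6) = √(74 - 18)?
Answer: 1266/137 + 211*√14/137 ≈ 15.004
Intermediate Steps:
U(R, d) = -3*d*(R + d)/2 (U(R, d) = -(R + d)*(d + (d + d))/2 = -(R + d)*(d + 2*d)/2 = -(R + d)*3*d/2 = -3*d*(R + d)/2)
z = 6 + √14 (z = 6 + √(74 - 18)/2 = 6 + √56/2 = 6 + (2*√14)/2 = 6 + √14 ≈ 9.7417)
(z/(-137))*((39 - 1*(-65)) + U(-11, -10)) = ((6 + √14)/(-137))*((39 - 1*(-65)) - 3/2*(-10)*(-11 - 10)) = ((6 + √14)*(-1/137))*((39 + 65) - 3/2*(-10)*(-21)) = (-6/137 - √14/137)*(104 - 315) = (-6/137 - √14/137)*(-211) = 1266/137 + 211*√14/137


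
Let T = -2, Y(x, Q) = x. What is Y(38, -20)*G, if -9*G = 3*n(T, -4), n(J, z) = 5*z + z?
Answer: 304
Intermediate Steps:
n(J, z) = 6*z
G = 8 (G = -6*(-4)/3 = -(-24)/3 = -⅑*(-72) = 8)
Y(38, -20)*G = 38*8 = 304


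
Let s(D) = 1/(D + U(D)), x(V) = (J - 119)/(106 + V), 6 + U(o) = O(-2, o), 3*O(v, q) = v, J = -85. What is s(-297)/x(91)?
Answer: 197/61948 ≈ 0.0031801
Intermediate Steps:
O(v, q) = v/3
U(o) = -20/3 (U(o) = -6 + (⅓)*(-2) = -6 - ⅔ = -20/3)
x(V) = -204/(106 + V) (x(V) = (-85 - 119)/(106 + V) = -204/(106 + V))
s(D) = 1/(-20/3 + D) (s(D) = 1/(D - 20/3) = 1/(-20/3 + D))
s(-297)/x(91) = (3/(-20 + 3*(-297)))/((-204/(106 + 91))) = (3/(-20 - 891))/((-204/197)) = (3/(-911))/((-204*1/197)) = (3*(-1/911))/(-204/197) = -3/911*(-197/204) = 197/61948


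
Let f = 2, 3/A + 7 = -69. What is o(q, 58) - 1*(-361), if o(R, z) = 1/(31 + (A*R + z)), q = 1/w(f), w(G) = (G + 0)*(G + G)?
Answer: 19533957/54109 ≈ 361.01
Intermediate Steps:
A = -3/76 (A = 3/(-7 - 69) = 3/(-76) = 3*(-1/76) = -3/76 ≈ -0.039474)
w(G) = 2*G**2 (w(G) = G*(2*G) = 2*G**2)
q = 1/8 (q = 1/(2*2**2) = 1/(2*4) = 1/8 ≈ 0.12500)
o(R, z) = 1/(31 + z - 3*R/76) (o(R, z) = 1/(31 + (-3*R/76 + z)) = 1/(31 + (z - 3*R/76)) = 1/(31 + z - 3*R/76))
o(q, 58) - 1*(-361) = 76/(2356 - 3*1/8 + 76*58) - 1*(-361) = 76/(2356 - 3/8 + 4408) + 361 = 76/(54109/8) + 361 = 76*(8/54109) + 361 = 608/54109 + 361 = 19533957/54109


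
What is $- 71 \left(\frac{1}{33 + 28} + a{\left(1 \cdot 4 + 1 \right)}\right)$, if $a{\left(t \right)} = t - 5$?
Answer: $- \frac{71}{61} \approx -1.1639$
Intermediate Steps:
$a{\left(t \right)} = -5 + t$ ($a{\left(t \right)} = t - 5 = -5 + t$)
$- 71 \left(\frac{1}{33 + 28} + a{\left(1 \cdot 4 + 1 \right)}\right) = - 71 \left(\frac{1}{33 + 28} + \left(-5 + \left(1 \cdot 4 + 1\right)\right)\right) = - 71 \left(\frac{1}{61} + \left(-5 + \left(4 + 1\right)\right)\right) = - 71 \left(\frac{1}{61} + \left(-5 + 5\right)\right) = - 71 \left(\frac{1}{61} + 0\right) = \left(-71\right) \frac{1}{61} = - \frac{71}{61}$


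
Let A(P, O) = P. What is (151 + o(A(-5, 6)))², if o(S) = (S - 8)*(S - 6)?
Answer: 86436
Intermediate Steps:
o(S) = (-8 + S)*(-6 + S)
(151 + o(A(-5, 6)))² = (151 + (48 + (-5)² - 14*(-5)))² = (151 + (48 + 25 + 70))² = (151 + 143)² = 294² = 86436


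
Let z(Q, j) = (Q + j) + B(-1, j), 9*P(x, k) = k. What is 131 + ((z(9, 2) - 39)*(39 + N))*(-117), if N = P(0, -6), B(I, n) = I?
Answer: 130196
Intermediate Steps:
P(x, k) = k/9
N = -⅔ (N = (⅑)*(-6) = -⅔ ≈ -0.66667)
z(Q, j) = -1 + Q + j (z(Q, j) = (Q + j) - 1 = -1 + Q + j)
131 + ((z(9, 2) - 39)*(39 + N))*(-117) = 131 + (((-1 + 9 + 2) - 39)*(39 - ⅔))*(-117) = 131 + ((10 - 39)*(115/3))*(-117) = 131 - 29*115/3*(-117) = 131 - 3335/3*(-117) = 131 + 130065 = 130196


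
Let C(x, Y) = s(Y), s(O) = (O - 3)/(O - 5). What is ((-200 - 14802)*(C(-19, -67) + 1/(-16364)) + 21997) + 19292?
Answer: 983238103/36819 ≈ 26705.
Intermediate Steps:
s(O) = (-3 + O)/(-5 + O)
C(x, Y) = (-3 + Y)/(-5 + Y)
((-200 - 14802)*(C(-19, -67) + 1/(-16364)) + 21997) + 19292 = ((-200 - 14802)*((-3 - 67)/(-5 - 67) + 1/(-16364)) + 21997) + 19292 = (-15002*(-70/(-72) - 1/16364) + 21997) + 19292 = (-15002*(-1/72*(-70) - 1/16364) + 21997) + 19292 = (-15002*(35/36 - 1/16364) + 21997) + 19292 = (-15002*35794/36819 + 21997) + 19292 = (-536981588/36819 + 21997) + 19292 = 272925955/36819 + 19292 = 983238103/36819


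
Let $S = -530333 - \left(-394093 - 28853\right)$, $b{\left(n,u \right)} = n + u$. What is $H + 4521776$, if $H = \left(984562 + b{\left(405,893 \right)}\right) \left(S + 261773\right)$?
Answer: $152207503736$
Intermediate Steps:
$S = -107387$ ($S = -530333 - -422946 = -530333 + 422946 = -107387$)
$H = 152202981960$ ($H = \left(984562 + \left(405 + 893\right)\right) \left(-107387 + 261773\right) = \left(984562 + 1298\right) 154386 = 985860 \cdot 154386 = 152202981960$)
$H + 4521776 = 152202981960 + 4521776 = 152207503736$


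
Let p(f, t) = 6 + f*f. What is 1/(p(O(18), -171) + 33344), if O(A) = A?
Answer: 1/33674 ≈ 2.9697e-5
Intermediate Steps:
p(f, t) = 6 + f²
1/(p(O(18), -171) + 33344) = 1/((6 + 18²) + 33344) = 1/((6 + 324) + 33344) = 1/(330 + 33344) = 1/33674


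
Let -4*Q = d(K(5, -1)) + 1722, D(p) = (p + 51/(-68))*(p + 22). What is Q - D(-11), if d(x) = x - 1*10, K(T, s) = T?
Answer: -300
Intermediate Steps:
d(x) = -10 + x (d(x) = x - 10 = -10 + x)
D(p) = (22 + p)*(-¾ + p) (D(p) = (p + 51*(-1/68))*(22 + p) = (p - ¾)*(22 + p) = (-¾ + p)*(22 + p) = (22 + p)*(-¾ + p))
Q = -1717/4 (Q = -((-10 + 5) + 1722)/4 = -(-5 + 1722)/4 = -¼*1717 = -1717/4 ≈ -429.25)
Q - D(-11) = -1717/4 - (-33/2 + (-11)² + (85/4)*(-11)) = -1717/4 - (-33/2 + 121 - 935/4) = -1717/4 - 1*(-517/4) = -1717/4 + 517/4 = -300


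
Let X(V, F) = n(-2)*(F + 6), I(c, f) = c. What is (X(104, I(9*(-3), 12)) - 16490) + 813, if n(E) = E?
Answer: -15635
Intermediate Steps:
X(V, F) = -12 - 2*F (X(V, F) = -2*(F + 6) = -2*(6 + F) = -12 - 2*F)
(X(104, I(9*(-3), 12)) - 16490) + 813 = ((-12 - 18*(-3)) - 16490) + 813 = ((-12 - 2*(-27)) - 16490) + 813 = ((-12 + 54) - 16490) + 813 = (42 - 16490) + 813 = -16448 + 813 = -15635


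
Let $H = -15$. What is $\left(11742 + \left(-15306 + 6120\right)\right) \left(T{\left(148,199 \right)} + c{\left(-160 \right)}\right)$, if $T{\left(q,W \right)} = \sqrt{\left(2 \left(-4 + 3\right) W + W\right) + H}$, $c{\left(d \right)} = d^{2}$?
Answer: $65433600 + 2556 i \sqrt{214} \approx 6.5434 \cdot 10^{7} + 37391.0 i$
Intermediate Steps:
$T{\left(q,W \right)} = \sqrt{-15 - W}$ ($T{\left(q,W \right)} = \sqrt{\left(2 \left(-4 + 3\right) W + W\right) - 15} = \sqrt{\left(2 \left(-1\right) W + W\right) - 15} = \sqrt{\left(- 2 W + W\right) - 15} = \sqrt{- W - 15} = \sqrt{-15 - W}$)
$\left(11742 + \left(-15306 + 6120\right)\right) \left(T{\left(148,199 \right)} + c{\left(-160 \right)}\right) = \left(11742 + \left(-15306 + 6120\right)\right) \left(\sqrt{-15 - 199} + \left(-160\right)^{2}\right) = \left(11742 - 9186\right) \left(\sqrt{-15 - 199} + 25600\right) = 2556 \left(\sqrt{-214} + 25600\right) = 2556 \left(i \sqrt{214} + 25600\right) = 2556 \left(25600 + i \sqrt{214}\right) = 65433600 + 2556 i \sqrt{214}$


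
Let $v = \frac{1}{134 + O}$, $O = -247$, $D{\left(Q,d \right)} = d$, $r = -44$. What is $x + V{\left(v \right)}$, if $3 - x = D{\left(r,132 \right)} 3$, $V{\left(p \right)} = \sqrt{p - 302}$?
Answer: $-393 + \frac{i \sqrt{3856351}}{113} \approx -393.0 + 17.378 i$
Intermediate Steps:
$v = - \frac{1}{113}$ ($v = \frac{1}{134 - 247} = \frac{1}{-113} = - \frac{1}{113} \approx -0.0088496$)
$V{\left(p \right)} = \sqrt{-302 + p}$
$x = -393$ ($x = 3 - 132 \cdot 3 = 3 - 396 = -393$)
$x + V{\left(v \right)} = -393 + \sqrt{-302 - \frac{1}{113}} = -393 + \sqrt{- \frac{34127}{113}} = -393 + \frac{i \sqrt{3856351}}{113}$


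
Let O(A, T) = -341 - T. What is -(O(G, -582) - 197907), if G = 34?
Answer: 197666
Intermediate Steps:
-(O(G, -582) - 197907) = -((-341 - 1*(-582)) - 197907) = -((-341 + 582) - 197907) = -(241 - 197907) = -1*(-197666) = 197666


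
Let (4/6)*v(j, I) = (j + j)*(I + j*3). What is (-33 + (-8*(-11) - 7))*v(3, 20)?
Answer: 12528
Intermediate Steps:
v(j, I) = 3*j*(I + 3*j) (v(j, I) = 3*((j + j)*(I + j*3))/2 = 3*((2*j)*(I + 3*j))/2 = 3*(2*j*(I + 3*j))/2 = 3*j*(I + 3*j))
(-33 + (-8*(-11) - 7))*v(3, 20) = (-33 + (-8*(-11) - 7))*(3*3*(20 + 3*3)) = (-33 + (88 - 7))*(3*3*(20 + 9)) = (-33 + 81)*(3*3*29) = 48*261 = 12528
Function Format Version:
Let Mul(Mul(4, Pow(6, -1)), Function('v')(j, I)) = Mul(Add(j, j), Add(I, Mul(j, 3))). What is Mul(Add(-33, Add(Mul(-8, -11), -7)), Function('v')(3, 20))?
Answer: 12528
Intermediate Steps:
Function('v')(j, I) = Mul(3, j, Add(I, Mul(3, j))) (Function('v')(j, I) = Mul(Rational(3, 2), Mul(Add(j, j), Add(I, Mul(j, 3)))) = Mul(Rational(3, 2), Mul(Mul(2, j), Add(I, Mul(3, j)))) = Mul(Rational(3, 2), Mul(2, j, Add(I, Mul(3, j)))) = Mul(3, j, Add(I, Mul(3, j))))
Mul(Add(-33, Add(Mul(-8, -11), -7)), Function('v')(3, 20)) = Mul(Add(-33, Add(Mul(-8, -11), -7)), Mul(3, 3, Add(20, Mul(3, 3)))) = Mul(Add(-33, Add(88, -7)), Mul(3, 3, Add(20, 9))) = Mul(Add(-33, 81), Mul(3, 3, 29)) = Mul(48, 261) = 12528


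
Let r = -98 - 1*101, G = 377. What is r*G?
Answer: -75023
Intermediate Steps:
r = -199 (r = -98 - 101 = -199)
r*G = -199*377 = -75023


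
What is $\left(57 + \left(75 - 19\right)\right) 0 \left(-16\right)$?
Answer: $0$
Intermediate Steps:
$\left(57 + \left(75 - 19\right)\right) 0 \left(-16\right) = \left(57 + \left(75 + \left(-22 + 3\right)\right)\right) 0 = \left(57 + \left(75 - 19\right)\right) 0 = \left(57 + 56\right) 0 = 113 \cdot 0 = 0$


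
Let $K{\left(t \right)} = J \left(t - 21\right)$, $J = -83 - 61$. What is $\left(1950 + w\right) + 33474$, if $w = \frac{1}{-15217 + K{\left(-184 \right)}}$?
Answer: $\frac{506669473}{14303} \approx 35424.0$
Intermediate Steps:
$J = -144$
$K{\left(t \right)} = 3024 - 144 t$ ($K{\left(t \right)} = - 144 \left(t - 21\right) = - 144 \left(-21 + t\right) = 3024 - 144 t$)
$w = \frac{1}{14303}$ ($w = \frac{1}{-15217 + \left(3024 - -26496\right)} = \frac{1}{-15217 + \left(3024 + 26496\right)} = \frac{1}{-15217 + 29520} = \frac{1}{14303} \approx 6.9915 \cdot 10^{-5}$)
$\left(1950 + w\right) + 33474 = \left(1950 + \frac{1}{14303}\right) + 33474 = \frac{27890851}{14303} + 33474 = \frac{506669473}{14303}$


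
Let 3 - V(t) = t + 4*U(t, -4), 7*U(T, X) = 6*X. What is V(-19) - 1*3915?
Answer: -27155/7 ≈ -3879.3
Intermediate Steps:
U(T, X) = 6*X/7 (U(T, X) = (6*X)/7 = 6*X/7)
V(t) = 117/7 - t (V(t) = 3 - (t + 4*((6/7)*(-4))) = 3 - (t + 4*(-24/7)) = 3 - (t - 96/7) = 3 - (-96/7 + t) = 3 + (96/7 - t) = 117/7 - t)
V(-19) - 1*3915 = (117/7 - 1*(-19)) - 1*3915 = (117/7 + 19) - 3915 = 250/7 - 3915 = -27155/7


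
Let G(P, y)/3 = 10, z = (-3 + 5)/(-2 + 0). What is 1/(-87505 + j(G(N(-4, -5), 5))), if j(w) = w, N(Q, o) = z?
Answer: -1/87475 ≈ -1.1432e-5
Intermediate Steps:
z = -1 (z = 2/(-2) = 2*(-½) = -1)
N(Q, o) = -1
G(P, y) = 30 (G(P, y) = 3*10 = 30)
1/(-87505 + j(G(N(-4, -5), 5))) = 1/(-87505 + 30) = 1/(-87475) = -1/87475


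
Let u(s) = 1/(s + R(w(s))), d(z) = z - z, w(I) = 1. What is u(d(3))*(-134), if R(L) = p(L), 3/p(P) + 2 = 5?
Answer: -134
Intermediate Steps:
p(P) = 1 (p(P) = 3/(-2 + 5) = 3/3 = 3*(⅓) = 1)
R(L) = 1
d(z) = 0
u(s) = 1/(1 + s) (u(s) = 1/(s + 1) = 1/(1 + s))
u(d(3))*(-134) = -134/(1 + 0) = -134/1 = 1*(-134) = -134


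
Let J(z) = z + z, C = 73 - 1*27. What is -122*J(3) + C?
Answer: -686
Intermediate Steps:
C = 46 (C = 73 - 27 = 46)
J(z) = 2*z
-122*J(3) + C = -244*3 + 46 = -122*6 + 46 = -732 + 46 = -686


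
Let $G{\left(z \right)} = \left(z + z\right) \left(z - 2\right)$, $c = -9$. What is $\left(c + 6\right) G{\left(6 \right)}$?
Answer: $-144$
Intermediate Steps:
$G{\left(z \right)} = 2 z \left(-2 + z\right)$
$\left(c + 6\right) G{\left(6 \right)} = \left(-9 + 6\right) 2 \cdot 6 \left(-2 + 6\right) = - 3 \cdot 2 \cdot 6 \cdot 4 = \left(-3\right) 48 = -144$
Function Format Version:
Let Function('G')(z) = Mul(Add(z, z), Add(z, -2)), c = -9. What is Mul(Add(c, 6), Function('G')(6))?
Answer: -144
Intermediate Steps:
Function('G')(z) = Mul(2, z, Add(-2, z)) (Function('G')(z) = Mul(Mul(2, z), Add(-2, z)) = Mul(2, z, Add(-2, z)))
Mul(Add(c, 6), Function('G')(6)) = Mul(Add(-9, 6), Mul(2, 6, Add(-2, 6))) = Mul(-3, Mul(2, 6, 4)) = Mul(-3, 48) = -144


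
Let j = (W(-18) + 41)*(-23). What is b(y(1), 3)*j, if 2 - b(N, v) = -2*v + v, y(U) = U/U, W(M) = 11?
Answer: -5980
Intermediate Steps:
y(U) = 1
b(N, v) = 2 + v (b(N, v) = 2 - (-2*v + v) = 2 - (-1)*v = 2 + v)
j = -1196 (j = (11 + 41)*(-23) = 52*(-23) = -1196)
b(y(1), 3)*j = (2 + 3)*(-1196) = 5*(-1196) = -5980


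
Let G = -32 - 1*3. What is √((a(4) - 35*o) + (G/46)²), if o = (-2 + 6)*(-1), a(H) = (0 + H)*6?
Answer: √348249/46 ≈ 12.829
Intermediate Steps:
a(H) = 6*H (a(H) = H*6 = 6*H)
o = -4 (o = 4*(-1) = -4)
G = -35 (G = -32 - 3 = -35)
√((a(4) - 35*o) + (G/46)²) = √((6*4 - 35*(-4)) + (-35/46)²) = √((24 + 140) + (-35*1/46)²) = √(164 + (-35/46)²) = √(164 + 1225/2116) = √(348249/2116) = √348249/46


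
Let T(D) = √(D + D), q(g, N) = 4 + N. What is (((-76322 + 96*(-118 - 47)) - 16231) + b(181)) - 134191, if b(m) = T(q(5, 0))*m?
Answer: -242584 + 362*√2 ≈ -2.4207e+5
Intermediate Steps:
T(D) = √2*√D (T(D) = √(2*D) = √2*√D)
b(m) = 2*m*√2 (b(m) = (√2*√(4 + 0))*m = (√2*√4)*m = (√2*2)*m = (2*√2)*m = 2*m*√2)
(((-76322 + 96*(-118 - 47)) - 16231) + b(181)) - 134191 = (((-76322 + 96*(-118 - 47)) - 16231) + 2*181*√2) - 134191 = (((-76322 + 96*(-165)) - 16231) + 362*√2) - 134191 = (((-76322 - 15840) - 16231) + 362*√2) - 134191 = ((-92162 - 16231) + 362*√2) - 134191 = (-108393 + 362*√2) - 134191 = -242584 + 362*√2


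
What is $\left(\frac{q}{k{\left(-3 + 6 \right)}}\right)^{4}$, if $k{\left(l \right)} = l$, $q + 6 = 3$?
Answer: $1$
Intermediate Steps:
$q = -3$ ($q = -6 + 3 = -3$)
$\left(\frac{q}{k{\left(-3 + 6 \right)}}\right)^{4} = \left(- \frac{3}{-3 + 6}\right)^{4} = \left(- \frac{3}{3}\right)^{4} = \left(\left(-3\right) \frac{1}{3}\right)^{4} = \left(-1\right)^{4} = 1$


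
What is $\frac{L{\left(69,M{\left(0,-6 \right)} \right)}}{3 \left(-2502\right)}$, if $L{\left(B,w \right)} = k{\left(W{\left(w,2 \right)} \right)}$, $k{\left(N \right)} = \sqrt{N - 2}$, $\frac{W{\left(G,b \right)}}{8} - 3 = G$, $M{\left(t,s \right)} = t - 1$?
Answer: $- \frac{\sqrt{14}}{7506} \approx -0.00049849$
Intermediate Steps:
$M{\left(t,s \right)} = -1 + t$
$W{\left(G,b \right)} = 24 + 8 G$
$k{\left(N \right)} = \sqrt{-2 + N}$
$L{\left(B,w \right)} = \sqrt{22 + 8 w}$ ($L{\left(B,w \right)} = \sqrt{-2 + \left(24 + 8 w\right)} = \sqrt{22 + 8 w}$)
$\frac{L{\left(69,M{\left(0,-6 \right)} \right)}}{3 \left(-2502\right)} = \frac{\sqrt{22 + 8 \left(-1 + 0\right)}}{3 \left(-2502\right)} = \frac{\sqrt{22 + 8 \left(-1\right)}}{-7506} = \sqrt{22 - 8} \left(- \frac{1}{7506}\right) = \sqrt{14} \left(- \frac{1}{7506}\right) = - \frac{\sqrt{14}}{7506}$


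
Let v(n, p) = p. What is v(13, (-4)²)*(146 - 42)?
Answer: 1664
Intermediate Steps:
v(13, (-4)²)*(146 - 42) = (-4)²*(146 - 42) = 16*104 = 1664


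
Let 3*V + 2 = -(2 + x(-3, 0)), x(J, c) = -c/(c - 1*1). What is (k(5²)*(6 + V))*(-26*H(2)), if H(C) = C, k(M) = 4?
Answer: -2912/3 ≈ -970.67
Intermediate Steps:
x(J, c) = -c/(-1 + c) (x(J, c) = -c/(c - 1) = -c/(-1 + c))
V = -4/3 (V = -⅔ + (-(2 - 1*0/(-1 + 0)))/3 = -⅔ + (-(2 - 1*0/(-1)))/3 = -⅔ + (-(2 - 1*0*(-1)))/3 = -⅔ + (-(2 + 0))/3 = -⅔ + (-1*2)/3 = -⅔ + (⅓)*(-2) = -⅔ - ⅔ = -4/3 ≈ -1.3333)
(k(5²)*(6 + V))*(-26*H(2)) = (4*(6 - 4/3))*(-26*2) = (4*(14/3))*(-52) = (56/3)*(-52) = -2912/3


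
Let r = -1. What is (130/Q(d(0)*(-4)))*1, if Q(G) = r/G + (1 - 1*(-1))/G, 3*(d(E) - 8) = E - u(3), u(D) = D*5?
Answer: -1560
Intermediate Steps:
u(D) = 5*D
d(E) = 3 + E/3 (d(E) = 8 + (E - 5*3)/3 = 8 + (E - 1*15)/3 = 8 + (E - 15)/3 = 8 + (-15 + E)/3 = 8 + (-5 + E/3) = 3 + E/3)
Q(G) = 1/G (Q(G) = -1/G + (1 - 1*(-1))/G = -1/G + (1 + 1)/G = -1/G + 2/G = 1/G)
(130/Q(d(0)*(-4)))*1 = (130/(1/((3 + (⅓)*0)*(-4))))*1 = (130/(1/((3 + 0)*(-4))))*1 = (130/(1/(3*(-4))))*1 = (130/(1/(-12)))*1 = (130/(-1/12))*1 = (130*(-12))*1 = -1560*1 = -1560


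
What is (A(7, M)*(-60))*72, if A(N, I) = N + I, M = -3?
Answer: -17280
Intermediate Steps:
A(N, I) = I + N
(A(7, M)*(-60))*72 = ((-3 + 7)*(-60))*72 = (4*(-60))*72 = -240*72 = -17280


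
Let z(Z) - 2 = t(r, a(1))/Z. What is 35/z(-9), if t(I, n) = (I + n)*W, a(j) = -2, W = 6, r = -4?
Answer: 35/6 ≈ 5.8333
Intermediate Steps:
t(I, n) = 6*I + 6*n (t(I, n) = (I + n)*6 = 6*I + 6*n)
z(Z) = 2 - 36/Z (z(Z) = 2 + (6*(-4) + 6*(-2))/Z = 2 + (-24 - 12)/Z = 2 - 36/Z)
35/z(-9) = 35/(2 - 36/(-9)) = 35/(2 - 36*(-⅑)) = 35/(2 + 4) = 35/6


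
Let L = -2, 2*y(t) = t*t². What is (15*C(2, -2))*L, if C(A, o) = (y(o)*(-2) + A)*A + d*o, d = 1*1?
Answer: -540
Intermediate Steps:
y(t) = t³/2 (y(t) = (t*t²)/2 = t³/2)
d = 1
C(A, o) = o + A*(A - o³) (C(A, o) = ((o³/2)*(-2) + A)*A + 1*o = (-o³ + A)*A + o = (A - o³)*A + o = A*(A - o³) + o = o + A*(A - o³))
(15*C(2, -2))*L = (15*(-2 + 2² - 1*2*(-2)³))*(-2) = (15*(-2 + 4 - 1*2*(-8)))*(-2) = (15*(-2 + 4 + 16))*(-2) = (15*18)*(-2) = 270*(-2) = -540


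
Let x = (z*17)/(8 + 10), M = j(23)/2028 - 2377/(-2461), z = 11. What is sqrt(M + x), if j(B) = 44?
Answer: sqrt(419198092046)/191958 ≈ 3.3729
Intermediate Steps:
M = 1232210/1247727 (M = 44/2028 - 2377/(-2461) = 44*(1/2028) - 2377*(-1/2461) = 11/507 + 2377/2461 = 1232210/1247727 ≈ 0.98756)
x = 187/18 (x = (11*17)/(8 + 10) = 187/18 ≈ 10.389)
sqrt(M + x) = sqrt(1232210/1247727 + 187/18) = sqrt(85168243/7486362) = sqrt(419198092046)/191958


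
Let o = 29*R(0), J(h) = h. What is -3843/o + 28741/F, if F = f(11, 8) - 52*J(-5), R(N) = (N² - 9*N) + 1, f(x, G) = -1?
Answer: -161848/7511 ≈ -21.548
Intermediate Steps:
R(N) = 1 + N² - 9*N
o = 29 (o = 29*(1 + 0² - 9*0) = 29*(1 + 0 + 0) = 29*1 = 29)
F = 259 (F = -1 - 52*(-5) = -1 + 260 = 259)
-3843/o + 28741/F = -3843/29 + 28741/259 = -161848/7511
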